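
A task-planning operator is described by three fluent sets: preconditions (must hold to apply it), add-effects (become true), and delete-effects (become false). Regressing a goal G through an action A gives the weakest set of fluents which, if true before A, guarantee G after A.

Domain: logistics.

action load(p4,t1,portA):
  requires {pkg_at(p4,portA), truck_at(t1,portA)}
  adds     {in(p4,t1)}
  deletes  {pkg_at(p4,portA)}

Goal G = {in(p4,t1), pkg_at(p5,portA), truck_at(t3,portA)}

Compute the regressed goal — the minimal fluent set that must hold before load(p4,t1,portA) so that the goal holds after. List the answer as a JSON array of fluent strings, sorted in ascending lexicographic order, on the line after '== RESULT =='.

Regress:
  G ∩ del = {}  (empty — regression defined)
  G \ add = {in(p4,t1), pkg_at(p5,portA), truck_at(t3,portA)} \ {in(p4,t1)} = {pkg_at(p5,portA), truck_at(t3,portA)}
  ∪ pre   = {pkg_at(p5,portA), truck_at(t3,portA)} ∪ {pkg_at(p4,portA), truck_at(t1,portA)}
          = {pkg_at(p4,portA), pkg_at(p5,portA), truck_at(t1,portA), truck_at(t3,portA)}

== RESULT ==
["pkg_at(p4,portA)", "pkg_at(p5,portA)", "truck_at(t1,portA)", "truck_at(t3,portA)"]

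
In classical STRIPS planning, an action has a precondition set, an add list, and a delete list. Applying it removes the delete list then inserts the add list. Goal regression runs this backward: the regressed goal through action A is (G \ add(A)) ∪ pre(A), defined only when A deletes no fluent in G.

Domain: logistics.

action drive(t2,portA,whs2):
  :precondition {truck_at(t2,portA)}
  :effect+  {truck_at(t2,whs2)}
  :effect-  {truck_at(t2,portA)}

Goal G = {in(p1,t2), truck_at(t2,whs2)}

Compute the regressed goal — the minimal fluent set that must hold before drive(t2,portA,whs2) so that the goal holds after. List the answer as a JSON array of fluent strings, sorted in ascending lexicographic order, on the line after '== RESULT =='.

Regress:
  G ∩ del = {}  (empty — regression defined)
  G \ add = {in(p1,t2), truck_at(t2,whs2)} \ {truck_at(t2,whs2)} = {in(p1,t2)}
  ∪ pre   = {in(p1,t2)} ∪ {truck_at(t2,portA)}
          = {in(p1,t2), truck_at(t2,portA)}

== RESULT ==
["in(p1,t2)", "truck_at(t2,portA)"]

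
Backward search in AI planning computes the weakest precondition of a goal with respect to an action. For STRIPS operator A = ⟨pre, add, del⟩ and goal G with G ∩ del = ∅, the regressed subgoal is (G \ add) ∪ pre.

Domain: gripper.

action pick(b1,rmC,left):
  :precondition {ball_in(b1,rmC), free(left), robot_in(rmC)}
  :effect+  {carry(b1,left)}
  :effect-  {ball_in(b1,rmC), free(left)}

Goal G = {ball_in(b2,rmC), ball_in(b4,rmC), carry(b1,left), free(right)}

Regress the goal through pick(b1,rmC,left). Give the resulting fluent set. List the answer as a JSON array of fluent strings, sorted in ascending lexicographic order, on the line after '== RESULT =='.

Regress:
  G ∩ del = {}  (empty — regression defined)
  G \ add = {ball_in(b2,rmC), ball_in(b4,rmC), carry(b1,left), free(right)} \ {carry(b1,left)} = {ball_in(b2,rmC), ball_in(b4,rmC), free(right)}
  ∪ pre   = {ball_in(b2,rmC), ball_in(b4,rmC), free(right)} ∪ {ball_in(b1,rmC), free(left), robot_in(rmC)}
          = {ball_in(b1,rmC), ball_in(b2,rmC), ball_in(b4,rmC), free(left), free(right), robot_in(rmC)}

== RESULT ==
["ball_in(b1,rmC)", "ball_in(b2,rmC)", "ball_in(b4,rmC)", "free(left)", "free(right)", "robot_in(rmC)"]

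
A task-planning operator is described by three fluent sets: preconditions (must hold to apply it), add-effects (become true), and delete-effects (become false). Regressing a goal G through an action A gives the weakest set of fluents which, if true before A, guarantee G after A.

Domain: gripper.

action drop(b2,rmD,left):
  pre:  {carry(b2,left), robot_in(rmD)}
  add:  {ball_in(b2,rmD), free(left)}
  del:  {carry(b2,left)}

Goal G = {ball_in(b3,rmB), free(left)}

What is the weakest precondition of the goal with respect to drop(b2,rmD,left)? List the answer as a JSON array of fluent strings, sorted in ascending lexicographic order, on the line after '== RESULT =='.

Compute (G \ add) ∪ pre:
  G ∩ del = {}  (empty — regression defined)
  G \ add = {ball_in(b3,rmB), free(left)} \ {ball_in(b2,rmD), free(left)} = {ball_in(b3,rmB)}
  ∪ pre   = {ball_in(b3,rmB)} ∪ {carry(b2,left), robot_in(rmD)}
          = {ball_in(b3,rmB), carry(b2,left), robot_in(rmD)}

== RESULT ==
["ball_in(b3,rmB)", "carry(b2,left)", "robot_in(rmD)"]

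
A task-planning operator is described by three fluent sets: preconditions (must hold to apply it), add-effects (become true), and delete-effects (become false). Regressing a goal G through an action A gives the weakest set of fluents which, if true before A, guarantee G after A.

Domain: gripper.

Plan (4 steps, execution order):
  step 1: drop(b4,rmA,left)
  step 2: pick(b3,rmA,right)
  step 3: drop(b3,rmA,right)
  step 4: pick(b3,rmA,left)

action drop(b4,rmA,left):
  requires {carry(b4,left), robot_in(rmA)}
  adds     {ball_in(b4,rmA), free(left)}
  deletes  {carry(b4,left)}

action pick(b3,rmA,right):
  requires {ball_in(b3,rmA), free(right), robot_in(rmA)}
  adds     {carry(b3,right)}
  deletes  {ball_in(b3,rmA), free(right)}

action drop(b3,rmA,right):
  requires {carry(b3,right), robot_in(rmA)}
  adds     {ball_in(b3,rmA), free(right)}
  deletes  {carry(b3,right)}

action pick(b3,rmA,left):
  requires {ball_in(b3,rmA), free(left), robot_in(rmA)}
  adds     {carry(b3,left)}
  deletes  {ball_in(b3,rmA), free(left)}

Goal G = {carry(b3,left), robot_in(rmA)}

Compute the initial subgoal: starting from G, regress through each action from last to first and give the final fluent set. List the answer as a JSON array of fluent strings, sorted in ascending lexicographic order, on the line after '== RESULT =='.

Regress step by step:
  through step 4 (pick(b3,rmA,left)): drop {carry(b3,left)}, keep {robot_in(rmA)}, require {ball_in(b3,rmA), free(left), robot_in(rmA)}
    → {ball_in(b3,rmA), free(left), robot_in(rmA)}
  through step 3 (drop(b3,rmA,right)): drop {ball_in(b3,rmA)}, keep {free(left), robot_in(rmA)}, require {carry(b3,right), robot_in(rmA)}
    → {carry(b3,right), free(left), robot_in(rmA)}
  through step 2 (pick(b3,rmA,right)): drop {carry(b3,right)}, keep {free(left), robot_in(rmA)}, require {ball_in(b3,rmA), free(right), robot_in(rmA)}
    → {ball_in(b3,rmA), free(left), free(right), robot_in(rmA)}
  through step 1 (drop(b4,rmA,left)): drop {free(left)}, keep {ball_in(b3,rmA), free(right), robot_in(rmA)}, require {carry(b4,left), robot_in(rmA)}
    → {ball_in(b3,rmA), carry(b4,left), free(right), robot_in(rmA)}

== RESULT ==
["ball_in(b3,rmA)", "carry(b4,left)", "free(right)", "robot_in(rmA)"]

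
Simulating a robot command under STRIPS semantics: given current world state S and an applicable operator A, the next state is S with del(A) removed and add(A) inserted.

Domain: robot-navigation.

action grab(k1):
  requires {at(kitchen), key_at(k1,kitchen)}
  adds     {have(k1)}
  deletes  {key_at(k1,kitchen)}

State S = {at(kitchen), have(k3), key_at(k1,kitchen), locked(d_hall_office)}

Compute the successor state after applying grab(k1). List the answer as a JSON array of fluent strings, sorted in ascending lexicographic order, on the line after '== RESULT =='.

Compute (S \ del) ∪ add:
  pre ⊆ S: {at(kitchen), key_at(k1,kitchen)} ⊆ S  — applicable
  S \ del = {at(kitchen), have(k3), locked(d_hall_office)}
  ∪ add   = {at(kitchen), have(k1), have(k3), locked(d_hall_office)}

== RESULT ==
["at(kitchen)", "have(k1)", "have(k3)", "locked(d_hall_office)"]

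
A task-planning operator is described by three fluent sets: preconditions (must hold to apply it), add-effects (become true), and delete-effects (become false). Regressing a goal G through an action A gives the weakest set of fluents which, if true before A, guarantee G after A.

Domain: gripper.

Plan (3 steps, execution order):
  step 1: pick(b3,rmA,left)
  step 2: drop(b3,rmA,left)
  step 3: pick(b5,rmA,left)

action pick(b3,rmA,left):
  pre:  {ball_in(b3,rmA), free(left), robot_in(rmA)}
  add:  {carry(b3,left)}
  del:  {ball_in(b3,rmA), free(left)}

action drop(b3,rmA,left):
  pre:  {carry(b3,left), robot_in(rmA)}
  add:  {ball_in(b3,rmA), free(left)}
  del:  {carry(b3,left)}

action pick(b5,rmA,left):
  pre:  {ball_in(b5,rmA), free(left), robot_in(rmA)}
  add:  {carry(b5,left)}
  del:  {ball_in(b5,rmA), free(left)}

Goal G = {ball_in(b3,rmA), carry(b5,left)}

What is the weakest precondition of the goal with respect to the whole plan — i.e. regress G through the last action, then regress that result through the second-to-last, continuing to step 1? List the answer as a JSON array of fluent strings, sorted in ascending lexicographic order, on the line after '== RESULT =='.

Work backward from the goal:
  through step 3 (pick(b5,rmA,left)): drop {carry(b5,left)}, keep {ball_in(b3,rmA)}, require {ball_in(b5,rmA), free(left), robot_in(rmA)}
    → {ball_in(b3,rmA), ball_in(b5,rmA), free(left), robot_in(rmA)}
  through step 2 (drop(b3,rmA,left)): drop {ball_in(b3,rmA), free(left)}, keep {ball_in(b5,rmA), robot_in(rmA)}, require {carry(b3,left), robot_in(rmA)}
    → {ball_in(b5,rmA), carry(b3,left), robot_in(rmA)}
  through step 1 (pick(b3,rmA,left)): drop {carry(b3,left)}, keep {ball_in(b5,rmA), robot_in(rmA)}, require {ball_in(b3,rmA), free(left), robot_in(rmA)}
    → {ball_in(b3,rmA), ball_in(b5,rmA), free(left), robot_in(rmA)}

== RESULT ==
["ball_in(b3,rmA)", "ball_in(b5,rmA)", "free(left)", "robot_in(rmA)"]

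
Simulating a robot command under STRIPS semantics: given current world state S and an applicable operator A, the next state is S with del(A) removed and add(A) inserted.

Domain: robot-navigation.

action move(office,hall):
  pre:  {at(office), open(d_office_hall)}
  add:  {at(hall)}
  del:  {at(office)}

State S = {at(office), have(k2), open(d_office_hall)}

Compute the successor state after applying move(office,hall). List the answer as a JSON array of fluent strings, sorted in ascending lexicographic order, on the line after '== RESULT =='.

Compute (S \ del) ∪ add:
  pre ⊆ S: {at(office), open(d_office_hall)} ⊆ S  — applicable
  S \ del = {have(k2), open(d_office_hall)}
  ∪ add   = {at(hall), have(k2), open(d_office_hall)}

== RESULT ==
["at(hall)", "have(k2)", "open(d_office_hall)"]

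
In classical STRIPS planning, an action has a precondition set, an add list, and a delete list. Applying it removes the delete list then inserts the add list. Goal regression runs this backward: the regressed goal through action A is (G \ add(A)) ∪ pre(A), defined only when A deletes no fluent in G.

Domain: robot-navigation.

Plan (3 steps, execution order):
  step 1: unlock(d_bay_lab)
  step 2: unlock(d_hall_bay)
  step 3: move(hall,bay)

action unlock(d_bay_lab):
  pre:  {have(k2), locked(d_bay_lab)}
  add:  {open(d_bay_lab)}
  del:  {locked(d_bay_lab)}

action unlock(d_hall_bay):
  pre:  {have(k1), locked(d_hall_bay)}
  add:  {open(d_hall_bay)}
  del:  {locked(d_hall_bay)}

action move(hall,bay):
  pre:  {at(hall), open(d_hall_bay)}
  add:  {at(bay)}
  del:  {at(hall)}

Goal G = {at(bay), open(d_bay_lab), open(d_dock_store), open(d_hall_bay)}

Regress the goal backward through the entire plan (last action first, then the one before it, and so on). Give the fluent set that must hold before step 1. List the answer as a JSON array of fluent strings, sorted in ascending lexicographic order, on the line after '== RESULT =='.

Work backward from the goal:
  through step 3 (move(hall,bay)): drop {at(bay)}, keep {open(d_bay_lab), open(d_dock_store), open(d_hall_bay)}, require {at(hall), open(d_hall_bay)}
    → {at(hall), open(d_bay_lab), open(d_dock_store), open(d_hall_bay)}
  through step 2 (unlock(d_hall_bay)): drop {open(d_hall_bay)}, keep {at(hall), open(d_bay_lab), open(d_dock_store)}, require {have(k1), locked(d_hall_bay)}
    → {at(hall), have(k1), locked(d_hall_bay), open(d_bay_lab), open(d_dock_store)}
  through step 1 (unlock(d_bay_lab)): drop {open(d_bay_lab)}, keep {at(hall), have(k1), locked(d_hall_bay), open(d_dock_store)}, require {have(k2), locked(d_bay_lab)}
    → {at(hall), have(k1), have(k2), locked(d_bay_lab), locked(d_hall_bay), open(d_dock_store)}

== RESULT ==
["at(hall)", "have(k1)", "have(k2)", "locked(d_bay_lab)", "locked(d_hall_bay)", "open(d_dock_store)"]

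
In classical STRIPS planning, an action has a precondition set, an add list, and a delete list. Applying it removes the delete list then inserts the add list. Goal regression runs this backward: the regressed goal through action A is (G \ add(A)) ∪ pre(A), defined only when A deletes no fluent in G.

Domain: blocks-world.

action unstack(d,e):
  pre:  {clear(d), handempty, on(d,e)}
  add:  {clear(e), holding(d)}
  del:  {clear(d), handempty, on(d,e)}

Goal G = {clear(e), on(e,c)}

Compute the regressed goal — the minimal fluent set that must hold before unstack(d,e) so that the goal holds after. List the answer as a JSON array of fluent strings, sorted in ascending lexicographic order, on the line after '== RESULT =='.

Compute (G \ add) ∪ pre:
  G ∩ del = {}  (empty — regression defined)
  G \ add = {clear(e), on(e,c)} \ {clear(e), holding(d)} = {on(e,c)}
  ∪ pre   = {on(e,c)} ∪ {clear(d), handempty, on(d,e)}
          = {clear(d), handempty, on(d,e), on(e,c)}

== RESULT ==
["clear(d)", "handempty", "on(d,e)", "on(e,c)"]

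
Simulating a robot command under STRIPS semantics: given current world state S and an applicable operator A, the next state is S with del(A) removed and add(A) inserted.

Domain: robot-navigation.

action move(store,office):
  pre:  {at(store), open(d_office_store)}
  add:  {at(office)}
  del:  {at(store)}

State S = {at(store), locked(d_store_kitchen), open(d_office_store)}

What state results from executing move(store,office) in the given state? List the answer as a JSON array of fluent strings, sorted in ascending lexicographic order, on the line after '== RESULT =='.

Compute (S \ del) ∪ add:
  pre ⊆ S: {at(store), open(d_office_store)} ⊆ S  — applicable
  S \ del = {locked(d_store_kitchen), open(d_office_store)}
  ∪ add   = {at(office), locked(d_store_kitchen), open(d_office_store)}

== RESULT ==
["at(office)", "locked(d_store_kitchen)", "open(d_office_store)"]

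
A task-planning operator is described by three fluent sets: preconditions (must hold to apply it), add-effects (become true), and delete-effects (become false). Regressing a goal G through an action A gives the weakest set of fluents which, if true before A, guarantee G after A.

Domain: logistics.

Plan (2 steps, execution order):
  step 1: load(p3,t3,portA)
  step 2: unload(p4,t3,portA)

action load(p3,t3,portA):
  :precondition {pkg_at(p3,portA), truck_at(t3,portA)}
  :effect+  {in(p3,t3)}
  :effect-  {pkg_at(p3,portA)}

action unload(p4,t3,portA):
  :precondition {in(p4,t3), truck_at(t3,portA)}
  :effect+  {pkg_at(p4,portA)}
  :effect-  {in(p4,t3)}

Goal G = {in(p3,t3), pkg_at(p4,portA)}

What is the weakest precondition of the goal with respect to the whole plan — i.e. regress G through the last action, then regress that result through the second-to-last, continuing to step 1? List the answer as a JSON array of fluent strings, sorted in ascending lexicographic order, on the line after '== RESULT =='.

Regress step by step:
  through step 2 (unload(p4,t3,portA)): drop {pkg_at(p4,portA)}, keep {in(p3,t3)}, require {in(p4,t3), truck_at(t3,portA)}
    → {in(p3,t3), in(p4,t3), truck_at(t3,portA)}
  through step 1 (load(p3,t3,portA)): drop {in(p3,t3)}, keep {in(p4,t3), truck_at(t3,portA)}, require {pkg_at(p3,portA), truck_at(t3,portA)}
    → {in(p4,t3), pkg_at(p3,portA), truck_at(t3,portA)}

== RESULT ==
["in(p4,t3)", "pkg_at(p3,portA)", "truck_at(t3,portA)"]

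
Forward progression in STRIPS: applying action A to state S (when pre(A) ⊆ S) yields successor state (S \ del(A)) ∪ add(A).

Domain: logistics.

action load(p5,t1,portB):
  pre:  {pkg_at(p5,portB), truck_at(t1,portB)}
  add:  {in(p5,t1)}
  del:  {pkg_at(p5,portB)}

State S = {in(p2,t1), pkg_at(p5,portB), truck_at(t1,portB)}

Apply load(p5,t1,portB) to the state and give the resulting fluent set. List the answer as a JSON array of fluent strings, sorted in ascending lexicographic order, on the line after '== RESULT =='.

Compute (S \ del) ∪ add:
  pre ⊆ S: {pkg_at(p5,portB), truck_at(t1,portB)} ⊆ S  — applicable
  S \ del = {in(p2,t1), truck_at(t1,portB)}
  ∪ add   = {in(p2,t1), in(p5,t1), truck_at(t1,portB)}

== RESULT ==
["in(p2,t1)", "in(p5,t1)", "truck_at(t1,portB)"]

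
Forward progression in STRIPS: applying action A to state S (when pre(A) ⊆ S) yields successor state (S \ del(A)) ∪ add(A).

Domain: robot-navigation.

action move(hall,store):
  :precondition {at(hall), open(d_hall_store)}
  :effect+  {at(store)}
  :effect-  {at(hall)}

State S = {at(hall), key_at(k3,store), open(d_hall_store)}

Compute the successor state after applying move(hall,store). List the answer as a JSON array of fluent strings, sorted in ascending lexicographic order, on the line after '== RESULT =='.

Progress:
  pre ⊆ S: {at(hall), open(d_hall_store)} ⊆ S  — applicable
  S \ del = {key_at(k3,store), open(d_hall_store)}
  ∪ add   = {at(store), key_at(k3,store), open(d_hall_store)}

== RESULT ==
["at(store)", "key_at(k3,store)", "open(d_hall_store)"]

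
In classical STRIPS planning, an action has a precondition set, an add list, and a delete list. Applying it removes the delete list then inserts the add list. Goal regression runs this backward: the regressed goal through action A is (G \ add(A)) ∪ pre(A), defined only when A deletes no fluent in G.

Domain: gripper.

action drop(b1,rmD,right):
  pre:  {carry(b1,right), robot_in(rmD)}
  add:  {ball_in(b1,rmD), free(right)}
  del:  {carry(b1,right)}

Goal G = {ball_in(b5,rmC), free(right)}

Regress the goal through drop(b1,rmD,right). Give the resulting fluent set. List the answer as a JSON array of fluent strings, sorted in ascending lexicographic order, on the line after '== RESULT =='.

Regress:
  G ∩ del = {}  (empty — regression defined)
  G \ add = {ball_in(b5,rmC), free(right)} \ {ball_in(b1,rmD), free(right)} = {ball_in(b5,rmC)}
  ∪ pre   = {ball_in(b5,rmC)} ∪ {carry(b1,right), robot_in(rmD)}
          = {ball_in(b5,rmC), carry(b1,right), robot_in(rmD)}

== RESULT ==
["ball_in(b5,rmC)", "carry(b1,right)", "robot_in(rmD)"]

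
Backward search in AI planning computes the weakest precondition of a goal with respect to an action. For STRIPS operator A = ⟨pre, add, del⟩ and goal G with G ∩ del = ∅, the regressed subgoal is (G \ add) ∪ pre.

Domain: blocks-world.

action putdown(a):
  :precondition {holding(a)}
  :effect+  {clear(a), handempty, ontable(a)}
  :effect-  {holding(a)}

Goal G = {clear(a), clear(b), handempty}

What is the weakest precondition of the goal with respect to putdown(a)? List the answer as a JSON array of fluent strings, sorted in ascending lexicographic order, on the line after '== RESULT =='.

Regress:
  G ∩ del = {}  (empty — regression defined)
  G \ add = {clear(a), clear(b), handempty} \ {clear(a), handempty, ontable(a)} = {clear(b)}
  ∪ pre   = {clear(b)} ∪ {holding(a)}
          = {clear(b), holding(a)}

== RESULT ==
["clear(b)", "holding(a)"]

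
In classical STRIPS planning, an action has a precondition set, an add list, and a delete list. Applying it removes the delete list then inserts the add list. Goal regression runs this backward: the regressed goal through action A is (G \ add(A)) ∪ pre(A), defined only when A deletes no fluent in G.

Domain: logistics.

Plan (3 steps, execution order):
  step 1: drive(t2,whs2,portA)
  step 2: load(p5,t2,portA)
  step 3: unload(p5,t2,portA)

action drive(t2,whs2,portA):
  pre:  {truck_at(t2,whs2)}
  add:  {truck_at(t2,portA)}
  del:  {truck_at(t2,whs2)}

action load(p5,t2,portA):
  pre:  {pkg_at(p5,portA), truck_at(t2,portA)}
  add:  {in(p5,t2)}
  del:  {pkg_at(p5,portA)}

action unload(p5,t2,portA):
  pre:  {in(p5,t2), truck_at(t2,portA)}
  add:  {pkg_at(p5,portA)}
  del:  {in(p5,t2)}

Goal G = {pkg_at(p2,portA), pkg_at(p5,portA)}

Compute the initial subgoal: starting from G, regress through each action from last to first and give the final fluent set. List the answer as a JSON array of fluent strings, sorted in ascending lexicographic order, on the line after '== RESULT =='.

Work backward from the goal:
  through step 3 (unload(p5,t2,portA)): drop {pkg_at(p5,portA)}, keep {pkg_at(p2,portA)}, require {in(p5,t2), truck_at(t2,portA)}
    → {in(p5,t2), pkg_at(p2,portA), truck_at(t2,portA)}
  through step 2 (load(p5,t2,portA)): drop {in(p5,t2)}, keep {pkg_at(p2,portA), truck_at(t2,portA)}, require {pkg_at(p5,portA), truck_at(t2,portA)}
    → {pkg_at(p2,portA), pkg_at(p5,portA), truck_at(t2,portA)}
  through step 1 (drive(t2,whs2,portA)): drop {truck_at(t2,portA)}, keep {pkg_at(p2,portA), pkg_at(p5,portA)}, require {truck_at(t2,whs2)}
    → {pkg_at(p2,portA), pkg_at(p5,portA), truck_at(t2,whs2)}

== RESULT ==
["pkg_at(p2,portA)", "pkg_at(p5,portA)", "truck_at(t2,whs2)"]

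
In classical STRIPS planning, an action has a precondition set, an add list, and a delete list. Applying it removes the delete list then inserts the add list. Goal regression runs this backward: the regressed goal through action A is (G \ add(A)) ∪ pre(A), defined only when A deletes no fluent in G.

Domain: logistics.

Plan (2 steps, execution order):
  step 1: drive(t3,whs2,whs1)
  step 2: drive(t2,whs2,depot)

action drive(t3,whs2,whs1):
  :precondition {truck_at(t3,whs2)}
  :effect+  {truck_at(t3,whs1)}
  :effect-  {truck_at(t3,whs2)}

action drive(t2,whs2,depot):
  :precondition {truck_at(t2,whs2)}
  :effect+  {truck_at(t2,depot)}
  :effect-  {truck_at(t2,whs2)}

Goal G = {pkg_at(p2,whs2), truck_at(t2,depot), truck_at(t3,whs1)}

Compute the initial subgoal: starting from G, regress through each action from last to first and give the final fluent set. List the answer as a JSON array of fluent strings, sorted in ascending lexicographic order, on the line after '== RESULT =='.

Regress step by step:
  through step 2 (drive(t2,whs2,depot)): drop {truck_at(t2,depot)}, keep {pkg_at(p2,whs2), truck_at(t3,whs1)}, require {truck_at(t2,whs2)}
    → {pkg_at(p2,whs2), truck_at(t2,whs2), truck_at(t3,whs1)}
  through step 1 (drive(t3,whs2,whs1)): drop {truck_at(t3,whs1)}, keep {pkg_at(p2,whs2), truck_at(t2,whs2)}, require {truck_at(t3,whs2)}
    → {pkg_at(p2,whs2), truck_at(t2,whs2), truck_at(t3,whs2)}

== RESULT ==
["pkg_at(p2,whs2)", "truck_at(t2,whs2)", "truck_at(t3,whs2)"]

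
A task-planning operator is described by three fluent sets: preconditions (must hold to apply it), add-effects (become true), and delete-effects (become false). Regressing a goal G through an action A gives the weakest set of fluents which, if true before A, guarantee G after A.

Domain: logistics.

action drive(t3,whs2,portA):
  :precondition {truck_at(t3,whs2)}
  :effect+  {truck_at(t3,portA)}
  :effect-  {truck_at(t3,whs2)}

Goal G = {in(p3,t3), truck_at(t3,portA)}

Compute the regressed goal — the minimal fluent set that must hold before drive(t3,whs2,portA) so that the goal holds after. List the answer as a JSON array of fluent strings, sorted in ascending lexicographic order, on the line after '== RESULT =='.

Compute (G \ add) ∪ pre:
  G ∩ del = {}  (empty — regression defined)
  G \ add = {in(p3,t3), truck_at(t3,portA)} \ {truck_at(t3,portA)} = {in(p3,t3)}
  ∪ pre   = {in(p3,t3)} ∪ {truck_at(t3,whs2)}
          = {in(p3,t3), truck_at(t3,whs2)}

== RESULT ==
["in(p3,t3)", "truck_at(t3,whs2)"]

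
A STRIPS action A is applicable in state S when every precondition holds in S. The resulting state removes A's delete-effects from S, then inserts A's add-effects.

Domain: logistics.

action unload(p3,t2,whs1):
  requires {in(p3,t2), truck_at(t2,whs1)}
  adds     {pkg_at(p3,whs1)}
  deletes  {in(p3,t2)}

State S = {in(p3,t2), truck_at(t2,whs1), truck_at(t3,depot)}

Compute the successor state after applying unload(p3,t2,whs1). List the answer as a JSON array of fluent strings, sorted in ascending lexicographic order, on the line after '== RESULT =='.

Progress:
  pre ⊆ S: {in(p3,t2), truck_at(t2,whs1)} ⊆ S  — applicable
  S \ del = {truck_at(t2,whs1), truck_at(t3,depot)}
  ∪ add   = {pkg_at(p3,whs1), truck_at(t2,whs1), truck_at(t3,depot)}

== RESULT ==
["pkg_at(p3,whs1)", "truck_at(t2,whs1)", "truck_at(t3,depot)"]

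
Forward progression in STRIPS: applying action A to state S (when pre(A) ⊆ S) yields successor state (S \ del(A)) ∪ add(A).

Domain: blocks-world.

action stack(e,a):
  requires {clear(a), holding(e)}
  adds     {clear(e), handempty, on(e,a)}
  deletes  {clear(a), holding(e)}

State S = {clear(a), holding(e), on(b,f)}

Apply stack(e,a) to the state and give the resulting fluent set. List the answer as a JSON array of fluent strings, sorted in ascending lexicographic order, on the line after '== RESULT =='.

Progress:
  pre ⊆ S: {clear(a), holding(e)} ⊆ S  — applicable
  S \ del = {on(b,f)}
  ∪ add   = {clear(e), handempty, on(b,f), on(e,a)}

== RESULT ==
["clear(e)", "handempty", "on(b,f)", "on(e,a)"]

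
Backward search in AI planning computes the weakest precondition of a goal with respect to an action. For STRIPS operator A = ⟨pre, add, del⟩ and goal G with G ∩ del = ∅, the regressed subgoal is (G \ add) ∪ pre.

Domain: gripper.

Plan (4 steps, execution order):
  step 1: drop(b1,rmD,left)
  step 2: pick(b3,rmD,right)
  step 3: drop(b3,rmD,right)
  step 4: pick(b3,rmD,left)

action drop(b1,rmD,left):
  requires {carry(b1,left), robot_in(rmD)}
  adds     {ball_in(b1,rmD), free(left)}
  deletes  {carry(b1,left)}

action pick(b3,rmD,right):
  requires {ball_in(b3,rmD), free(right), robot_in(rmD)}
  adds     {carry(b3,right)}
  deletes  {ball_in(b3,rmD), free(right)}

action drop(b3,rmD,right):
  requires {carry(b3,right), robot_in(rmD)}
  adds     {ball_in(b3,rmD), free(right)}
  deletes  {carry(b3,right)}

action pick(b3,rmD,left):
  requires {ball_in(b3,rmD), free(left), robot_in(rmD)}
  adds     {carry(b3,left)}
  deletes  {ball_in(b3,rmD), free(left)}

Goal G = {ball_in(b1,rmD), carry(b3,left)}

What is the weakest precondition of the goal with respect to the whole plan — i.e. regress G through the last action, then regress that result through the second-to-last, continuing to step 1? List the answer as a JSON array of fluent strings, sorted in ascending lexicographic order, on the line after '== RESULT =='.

Work backward from the goal:
  through step 4 (pick(b3,rmD,left)): drop {carry(b3,left)}, keep {ball_in(b1,rmD)}, require {ball_in(b3,rmD), free(left), robot_in(rmD)}
    → {ball_in(b1,rmD), ball_in(b3,rmD), free(left), robot_in(rmD)}
  through step 3 (drop(b3,rmD,right)): drop {ball_in(b3,rmD)}, keep {ball_in(b1,rmD), free(left), robot_in(rmD)}, require {carry(b3,right), robot_in(rmD)}
    → {ball_in(b1,rmD), carry(b3,right), free(left), robot_in(rmD)}
  through step 2 (pick(b3,rmD,right)): drop {carry(b3,right)}, keep {ball_in(b1,rmD), free(left), robot_in(rmD)}, require {ball_in(b3,rmD), free(right), robot_in(rmD)}
    → {ball_in(b1,rmD), ball_in(b3,rmD), free(left), free(right), robot_in(rmD)}
  through step 1 (drop(b1,rmD,left)): drop {ball_in(b1,rmD), free(left)}, keep {ball_in(b3,rmD), free(right), robot_in(rmD)}, require {carry(b1,left), robot_in(rmD)}
    → {ball_in(b3,rmD), carry(b1,left), free(right), robot_in(rmD)}

== RESULT ==
["ball_in(b3,rmD)", "carry(b1,left)", "free(right)", "robot_in(rmD)"]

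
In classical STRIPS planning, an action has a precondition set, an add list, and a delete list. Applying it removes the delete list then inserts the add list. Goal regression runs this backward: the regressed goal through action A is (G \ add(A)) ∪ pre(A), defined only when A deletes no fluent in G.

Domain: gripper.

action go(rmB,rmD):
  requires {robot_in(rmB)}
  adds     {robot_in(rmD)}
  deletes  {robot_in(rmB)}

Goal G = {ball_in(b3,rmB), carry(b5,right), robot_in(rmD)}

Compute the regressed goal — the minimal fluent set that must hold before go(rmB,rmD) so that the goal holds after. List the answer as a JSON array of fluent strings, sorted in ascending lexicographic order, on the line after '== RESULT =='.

Regress:
  G ∩ del = {}  (empty — regression defined)
  G \ add = {ball_in(b3,rmB), carry(b5,right), robot_in(rmD)} \ {robot_in(rmD)} = {ball_in(b3,rmB), carry(b5,right)}
  ∪ pre   = {ball_in(b3,rmB), carry(b5,right)} ∪ {robot_in(rmB)}
          = {ball_in(b3,rmB), carry(b5,right), robot_in(rmB)}

== RESULT ==
["ball_in(b3,rmB)", "carry(b5,right)", "robot_in(rmB)"]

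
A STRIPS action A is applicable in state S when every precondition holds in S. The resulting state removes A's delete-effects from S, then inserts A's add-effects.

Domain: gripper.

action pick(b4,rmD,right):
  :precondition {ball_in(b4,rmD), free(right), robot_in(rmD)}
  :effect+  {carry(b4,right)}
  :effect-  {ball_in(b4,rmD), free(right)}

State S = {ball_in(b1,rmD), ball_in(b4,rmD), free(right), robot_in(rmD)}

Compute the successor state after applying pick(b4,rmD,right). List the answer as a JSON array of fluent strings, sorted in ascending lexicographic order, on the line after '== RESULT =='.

Progress:
  pre ⊆ S: {ball_in(b4,rmD), free(right), robot_in(rmD)} ⊆ S  — applicable
  S \ del = {ball_in(b1,rmD), robot_in(rmD)}
  ∪ add   = {ball_in(b1,rmD), carry(b4,right), robot_in(rmD)}

== RESULT ==
["ball_in(b1,rmD)", "carry(b4,right)", "robot_in(rmD)"]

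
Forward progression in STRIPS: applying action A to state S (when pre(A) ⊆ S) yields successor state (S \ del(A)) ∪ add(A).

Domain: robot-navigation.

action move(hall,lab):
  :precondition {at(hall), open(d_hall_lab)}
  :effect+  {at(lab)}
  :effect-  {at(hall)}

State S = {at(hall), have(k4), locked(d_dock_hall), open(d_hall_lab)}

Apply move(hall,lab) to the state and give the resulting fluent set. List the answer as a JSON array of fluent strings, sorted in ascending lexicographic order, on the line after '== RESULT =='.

Progress:
  pre ⊆ S: {at(hall), open(d_hall_lab)} ⊆ S  — applicable
  S \ del = {have(k4), locked(d_dock_hall), open(d_hall_lab)}
  ∪ add   = {at(lab), have(k4), locked(d_dock_hall), open(d_hall_lab)}

== RESULT ==
["at(lab)", "have(k4)", "locked(d_dock_hall)", "open(d_hall_lab)"]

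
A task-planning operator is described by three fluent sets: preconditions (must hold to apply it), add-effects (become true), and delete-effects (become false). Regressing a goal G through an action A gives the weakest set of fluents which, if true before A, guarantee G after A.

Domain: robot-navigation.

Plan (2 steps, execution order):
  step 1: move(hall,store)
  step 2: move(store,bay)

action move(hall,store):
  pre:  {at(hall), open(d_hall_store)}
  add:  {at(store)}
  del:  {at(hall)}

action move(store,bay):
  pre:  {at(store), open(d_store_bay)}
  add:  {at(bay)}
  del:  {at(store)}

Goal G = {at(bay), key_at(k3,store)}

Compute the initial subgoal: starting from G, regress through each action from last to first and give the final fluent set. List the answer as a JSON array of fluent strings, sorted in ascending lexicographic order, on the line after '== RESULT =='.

Regress step by step:
  through step 2 (move(store,bay)): drop {at(bay)}, keep {key_at(k3,store)}, require {at(store), open(d_store_bay)}
    → {at(store), key_at(k3,store), open(d_store_bay)}
  through step 1 (move(hall,store)): drop {at(store)}, keep {key_at(k3,store), open(d_store_bay)}, require {at(hall), open(d_hall_store)}
    → {at(hall), key_at(k3,store), open(d_hall_store), open(d_store_bay)}

== RESULT ==
["at(hall)", "key_at(k3,store)", "open(d_hall_store)", "open(d_store_bay)"]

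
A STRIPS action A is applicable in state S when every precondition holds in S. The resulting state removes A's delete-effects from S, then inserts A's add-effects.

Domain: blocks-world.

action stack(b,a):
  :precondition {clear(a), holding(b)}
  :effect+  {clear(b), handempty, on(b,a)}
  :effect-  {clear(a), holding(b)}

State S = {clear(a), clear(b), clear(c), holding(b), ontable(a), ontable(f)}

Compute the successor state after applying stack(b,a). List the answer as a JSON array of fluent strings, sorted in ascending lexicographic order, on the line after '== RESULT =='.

Progress:
  pre ⊆ S: {clear(a), holding(b)} ⊆ S  — applicable
  S \ del = {clear(b), clear(c), ontable(a), ontable(f)}
  ∪ add   = {clear(b), clear(c), handempty, on(b,a), ontable(a), ontable(f)}

== RESULT ==
["clear(b)", "clear(c)", "handempty", "on(b,a)", "ontable(a)", "ontable(f)"]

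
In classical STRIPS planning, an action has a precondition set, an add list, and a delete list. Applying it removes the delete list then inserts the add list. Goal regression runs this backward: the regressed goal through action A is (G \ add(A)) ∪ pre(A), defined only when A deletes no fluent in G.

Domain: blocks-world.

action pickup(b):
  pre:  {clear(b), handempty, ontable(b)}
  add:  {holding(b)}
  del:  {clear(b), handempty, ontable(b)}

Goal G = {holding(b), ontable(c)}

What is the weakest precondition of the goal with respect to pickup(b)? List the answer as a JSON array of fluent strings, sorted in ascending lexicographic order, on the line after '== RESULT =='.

Compute (G \ add) ∪ pre:
  G ∩ del = {}  (empty — regression defined)
  G \ add = {holding(b), ontable(c)} \ {holding(b)} = {ontable(c)}
  ∪ pre   = {ontable(c)} ∪ {clear(b), handempty, ontable(b)}
          = {clear(b), handempty, ontable(b), ontable(c)}

== RESULT ==
["clear(b)", "handempty", "ontable(b)", "ontable(c)"]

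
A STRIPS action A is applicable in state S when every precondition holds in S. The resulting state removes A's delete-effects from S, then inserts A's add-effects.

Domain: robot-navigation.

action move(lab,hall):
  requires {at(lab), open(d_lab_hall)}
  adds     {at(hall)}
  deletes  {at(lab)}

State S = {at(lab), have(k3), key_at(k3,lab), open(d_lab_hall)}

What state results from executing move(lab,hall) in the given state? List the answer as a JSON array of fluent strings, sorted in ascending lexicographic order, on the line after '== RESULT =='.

Compute (S \ del) ∪ add:
  pre ⊆ S: {at(lab), open(d_lab_hall)} ⊆ S  — applicable
  S \ del = {have(k3), key_at(k3,lab), open(d_lab_hall)}
  ∪ add   = {at(hall), have(k3), key_at(k3,lab), open(d_lab_hall)}

== RESULT ==
["at(hall)", "have(k3)", "key_at(k3,lab)", "open(d_lab_hall)"]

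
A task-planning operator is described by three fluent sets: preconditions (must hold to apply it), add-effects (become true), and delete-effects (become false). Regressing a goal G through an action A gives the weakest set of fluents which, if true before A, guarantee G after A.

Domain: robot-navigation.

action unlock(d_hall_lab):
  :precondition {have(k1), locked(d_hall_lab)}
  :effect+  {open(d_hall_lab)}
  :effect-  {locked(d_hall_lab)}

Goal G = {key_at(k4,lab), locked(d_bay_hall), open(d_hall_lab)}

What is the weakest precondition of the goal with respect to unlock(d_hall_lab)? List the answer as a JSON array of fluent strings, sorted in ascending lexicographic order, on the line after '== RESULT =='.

Regress:
  G ∩ del = {}  (empty — regression defined)
  G \ add = {key_at(k4,lab), locked(d_bay_hall), open(d_hall_lab)} \ {open(d_hall_lab)} = {key_at(k4,lab), locked(d_bay_hall)}
  ∪ pre   = {key_at(k4,lab), locked(d_bay_hall)} ∪ {have(k1), locked(d_hall_lab)}
          = {have(k1), key_at(k4,lab), locked(d_bay_hall), locked(d_hall_lab)}

== RESULT ==
["have(k1)", "key_at(k4,lab)", "locked(d_bay_hall)", "locked(d_hall_lab)"]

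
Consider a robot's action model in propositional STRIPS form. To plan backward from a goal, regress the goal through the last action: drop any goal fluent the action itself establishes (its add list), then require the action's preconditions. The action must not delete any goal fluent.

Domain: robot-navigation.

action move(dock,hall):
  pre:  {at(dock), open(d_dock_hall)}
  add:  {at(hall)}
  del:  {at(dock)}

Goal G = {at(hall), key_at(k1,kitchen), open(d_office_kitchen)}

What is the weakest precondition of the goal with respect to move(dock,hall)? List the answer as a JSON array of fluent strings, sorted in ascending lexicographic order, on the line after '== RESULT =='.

Regress:
  G ∩ del = {}  (empty — regression defined)
  G \ add = {at(hall), key_at(k1,kitchen), open(d_office_kitchen)} \ {at(hall)} = {key_at(k1,kitchen), open(d_office_kitchen)}
  ∪ pre   = {key_at(k1,kitchen), open(d_office_kitchen)} ∪ {at(dock), open(d_dock_hall)}
          = {at(dock), key_at(k1,kitchen), open(d_dock_hall), open(d_office_kitchen)}

== RESULT ==
["at(dock)", "key_at(k1,kitchen)", "open(d_dock_hall)", "open(d_office_kitchen)"]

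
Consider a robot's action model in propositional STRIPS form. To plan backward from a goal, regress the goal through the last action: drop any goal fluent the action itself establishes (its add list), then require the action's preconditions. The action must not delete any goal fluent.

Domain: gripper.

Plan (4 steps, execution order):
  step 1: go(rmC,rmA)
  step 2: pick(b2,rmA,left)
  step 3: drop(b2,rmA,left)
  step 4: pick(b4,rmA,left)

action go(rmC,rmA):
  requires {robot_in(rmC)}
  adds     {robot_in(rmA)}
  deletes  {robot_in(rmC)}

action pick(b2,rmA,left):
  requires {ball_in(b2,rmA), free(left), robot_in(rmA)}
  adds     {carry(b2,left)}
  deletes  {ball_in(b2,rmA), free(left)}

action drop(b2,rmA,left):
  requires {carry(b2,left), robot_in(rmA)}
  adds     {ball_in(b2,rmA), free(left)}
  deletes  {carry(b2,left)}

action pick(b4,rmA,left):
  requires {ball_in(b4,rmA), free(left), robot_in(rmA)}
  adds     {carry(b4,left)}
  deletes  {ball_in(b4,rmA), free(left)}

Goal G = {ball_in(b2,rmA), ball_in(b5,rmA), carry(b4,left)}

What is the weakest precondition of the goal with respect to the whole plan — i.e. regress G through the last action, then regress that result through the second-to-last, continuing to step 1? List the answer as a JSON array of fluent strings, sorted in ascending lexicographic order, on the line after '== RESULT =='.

Work backward from the goal:
  through step 4 (pick(b4,rmA,left)): drop {carry(b4,left)}, keep {ball_in(b2,rmA), ball_in(b5,rmA)}, require {ball_in(b4,rmA), free(left), robot_in(rmA)}
    → {ball_in(b2,rmA), ball_in(b4,rmA), ball_in(b5,rmA), free(left), robot_in(rmA)}
  through step 3 (drop(b2,rmA,left)): drop {ball_in(b2,rmA), free(left)}, keep {ball_in(b4,rmA), ball_in(b5,rmA), robot_in(rmA)}, require {carry(b2,left), robot_in(rmA)}
    → {ball_in(b4,rmA), ball_in(b5,rmA), carry(b2,left), robot_in(rmA)}
  through step 2 (pick(b2,rmA,left)): drop {carry(b2,left)}, keep {ball_in(b4,rmA), ball_in(b5,rmA), robot_in(rmA)}, require {ball_in(b2,rmA), free(left), robot_in(rmA)}
    → {ball_in(b2,rmA), ball_in(b4,rmA), ball_in(b5,rmA), free(left), robot_in(rmA)}
  through step 1 (go(rmC,rmA)): drop {robot_in(rmA)}, keep {ball_in(b2,rmA), ball_in(b4,rmA), ball_in(b5,rmA), free(left)}, require {robot_in(rmC)}
    → {ball_in(b2,rmA), ball_in(b4,rmA), ball_in(b5,rmA), free(left), robot_in(rmC)}

== RESULT ==
["ball_in(b2,rmA)", "ball_in(b4,rmA)", "ball_in(b5,rmA)", "free(left)", "robot_in(rmC)"]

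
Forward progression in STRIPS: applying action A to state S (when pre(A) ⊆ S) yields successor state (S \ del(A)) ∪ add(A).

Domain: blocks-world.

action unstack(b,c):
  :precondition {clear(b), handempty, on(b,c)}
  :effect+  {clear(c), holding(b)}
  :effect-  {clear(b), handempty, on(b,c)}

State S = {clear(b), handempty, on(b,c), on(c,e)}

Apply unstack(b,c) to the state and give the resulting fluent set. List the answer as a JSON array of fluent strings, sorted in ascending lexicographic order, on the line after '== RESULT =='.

Compute (S \ del) ∪ add:
  pre ⊆ S: {clear(b), handempty, on(b,c)} ⊆ S  — applicable
  S \ del = {on(c,e)}
  ∪ add   = {clear(c), holding(b), on(c,e)}

== RESULT ==
["clear(c)", "holding(b)", "on(c,e)"]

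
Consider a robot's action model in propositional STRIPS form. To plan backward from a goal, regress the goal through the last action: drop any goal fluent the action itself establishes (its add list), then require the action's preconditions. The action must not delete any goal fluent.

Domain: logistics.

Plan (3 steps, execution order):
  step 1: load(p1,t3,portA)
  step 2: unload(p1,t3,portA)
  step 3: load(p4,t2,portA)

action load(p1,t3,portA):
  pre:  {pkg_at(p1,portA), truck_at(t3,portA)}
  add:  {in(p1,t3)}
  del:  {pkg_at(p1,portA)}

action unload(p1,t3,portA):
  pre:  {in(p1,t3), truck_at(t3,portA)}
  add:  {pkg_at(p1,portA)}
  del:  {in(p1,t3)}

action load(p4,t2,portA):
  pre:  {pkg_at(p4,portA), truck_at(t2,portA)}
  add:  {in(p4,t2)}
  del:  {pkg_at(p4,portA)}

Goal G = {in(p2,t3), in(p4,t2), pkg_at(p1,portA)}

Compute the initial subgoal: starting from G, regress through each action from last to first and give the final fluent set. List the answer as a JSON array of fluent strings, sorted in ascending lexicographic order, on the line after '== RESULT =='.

Regress step by step:
  through step 3 (load(p4,t2,portA)): drop {in(p4,t2)}, keep {in(p2,t3), pkg_at(p1,portA)}, require {pkg_at(p4,portA), truck_at(t2,portA)}
    → {in(p2,t3), pkg_at(p1,portA), pkg_at(p4,portA), truck_at(t2,portA)}
  through step 2 (unload(p1,t3,portA)): drop {pkg_at(p1,portA)}, keep {in(p2,t3), pkg_at(p4,portA), truck_at(t2,portA)}, require {in(p1,t3), truck_at(t3,portA)}
    → {in(p1,t3), in(p2,t3), pkg_at(p4,portA), truck_at(t2,portA), truck_at(t3,portA)}
  through step 1 (load(p1,t3,portA)): drop {in(p1,t3)}, keep {in(p2,t3), pkg_at(p4,portA), truck_at(t2,portA), truck_at(t3,portA)}, require {pkg_at(p1,portA), truck_at(t3,portA)}
    → {in(p2,t3), pkg_at(p1,portA), pkg_at(p4,portA), truck_at(t2,portA), truck_at(t3,portA)}

== RESULT ==
["in(p2,t3)", "pkg_at(p1,portA)", "pkg_at(p4,portA)", "truck_at(t2,portA)", "truck_at(t3,portA)"]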